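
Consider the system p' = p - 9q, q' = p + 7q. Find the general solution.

p(t) = 3c_1e^(4t) + 3c_2te^(4t) - c_2e^(4t), q(t) = -c_1e^(4t) - c_2te^(4t)

Coefficient matrix A = [[1, -9], [1, 7]].
Characteristic polynomial det(A - λI) = λ^2 - 8λ + 16 = 0.
Single eigenvalue λ = 4 with algebraic multiplicity 2.
Eigenvector v = (3,-1); generalized eigenvector w with (A-λI)w=v is (-1,0).
General solution: e^(4t)[c_1·v + c_2·(t·v + w)].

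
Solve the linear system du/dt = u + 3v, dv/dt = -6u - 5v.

u(t) = K_1e^(-2t)sin(3t) - K_2e^(-2t)cos(3t), v(t) = -K_1e^(-2t)sin(3t) + K_1e^(-2t)cos(3t) + K_2e^(-2t)sin(3t) + K_2e^(-2t)cos(3t)

Coefficient matrix A = [[1, 3], [-6, -5]].
Characteristic polynomial det(A - λI) = λ^2 + 4λ + 13 = 0.
Eigenvalues λ = -2 ± 3i (complex conjugate pair).
For λ=-2+3i: an eigenvector is (0,1) - i(1,-1) = (0 - i, 1 + i).
A real fundamental pair from Re and Im of e^((-2+3i)t)v: X_1 = e^(-2t)(cos(3t)·(0,1) + sin(3t)·(1,-1)), X_2 = e^(-2t)(sin(3t)·(0,1) - cos(3t)·(1,-1)).
General solution: K_1X_1 + K_2X_2.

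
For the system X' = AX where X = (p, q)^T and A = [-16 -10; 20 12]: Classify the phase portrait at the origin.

stable spiral

A = [[-16,-10],[20,12]]; det(A-λI) = λ^2 + 4λ + 8.
λ = -2 ± 2i: negative real part.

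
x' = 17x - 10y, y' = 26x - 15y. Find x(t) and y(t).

Coefficient matrix A = [[17, -10], [26, -15]].
Characteristic polynomial det(A - λI) = λ^2 - 2λ + 5 = 0.
Eigenvalues λ = 1 ± 2i (complex conjugate pair).
For λ=1+2i: an eigenvector is (1,2) - i(-2,-3) = (1 + 2i, 2 + 3i).
A real fundamental pair from Re and Im of e^((1+2i)t)v: X_1 = e^(t)(cos(2t)·(1,2) + sin(2t)·(-2,-3)), X_2 = e^(t)(sin(2t)·(1,2) - cos(2t)·(-2,-3)).
General solution: c_1X_1 + c_2X_2.

x(t) = -2c_1e^(t)sin(2t) + c_1e^(t)cos(2t) + c_2e^(t)sin(2t) + 2c_2e^(t)cos(2t), y(t) = -3c_1e^(t)sin(2t) + 2c_1e^(t)cos(2t) + 2c_2e^(t)sin(2t) + 3c_2e^(t)cos(2t)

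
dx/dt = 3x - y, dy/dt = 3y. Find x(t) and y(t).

x(t) = c_1e^(3t) + c_2te^(3t) - 2c_2e^(3t), y(t) = -c_2e^(3t)

Coefficient matrix A = [[3, -1], [0, 3]].
Characteristic polynomial det(A - λI) = λ^2 - 6λ + 9 = 0.
Single eigenvalue λ = 3 with algebraic multiplicity 2.
Eigenvector v = (1,0); generalized eigenvector w with (A-λI)w=v is (-2,-1).
General solution: e^(3t)[c_1·v + c_2·(t·v + w)].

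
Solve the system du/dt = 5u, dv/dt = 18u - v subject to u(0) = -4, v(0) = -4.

Coefficient matrix A = [[5, 0], [18, -1]].
Characteristic polynomial det(A - λI) = λ^2 - 4λ - 5 = 0.
Eigenvalues λ = -1, 5.
For λ=-1: (A-λI) row 1 is [6, 0], so an eigenvector is (0, -1).
For λ=5: (A-λI) row 2 is [18, -6], so an eigenvector is (-1, -3).
General solution: c_1e^(-t)(0,-1) + c_2e^(5t)(-1,-3).
Applying u(0)=-4, v(0)=-4 gives c_1=-8, c_2=4.

u(t) = -4e^(5t), v(t) = -12e^(5t) + 8e^(-t)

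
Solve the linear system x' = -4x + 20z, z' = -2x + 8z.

Coefficient matrix A = [[-4, 20], [-2, 8]].
Characteristic polynomial det(A - λI) = λ^2 - 4λ + 8 = 0.
Eigenvalues λ = 2 ± 2i (complex conjugate pair).
For λ=2+2i: an eigenvector is (3,1) - i(1,0) = (3 - i, 1).
A real fundamental pair from Re and Im of e^((2+2i)t)v: X_1 = e^(2t)(cos(2t)·(3,1) + sin(2t)·(1,0)), X_2 = e^(2t)(sin(2t)·(3,1) - cos(2t)·(1,0)).
General solution: c_1X_1 + c_2X_2.

x(t) = c_1e^(2t)sin(2t) + 3c_1e^(2t)cos(2t) + 3c_2e^(2t)sin(2t) - c_2e^(2t)cos(2t), z(t) = c_1e^(2t)cos(2t) + c_2e^(2t)sin(2t)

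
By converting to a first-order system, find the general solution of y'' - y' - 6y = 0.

Let x_1 = y, x_2 = y'. Then x_1' = x_2 and x_2' = 6x_1 + x_2.
A = [[0,1],[6,1]]; det(A-λI) = λ^2 - λ - 6.
Eigenvalues λ = 3, -2 with eigenvectors (1,3), (1,-2).

y(t) = C_1e^(3t) + C_2e^(-2t)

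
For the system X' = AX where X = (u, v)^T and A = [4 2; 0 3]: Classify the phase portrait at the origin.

unstable node

A = [[4,2],[0,3]]; det(A-λI) = λ^2 - 7λ + 12.
λ = 3, 4: both positive.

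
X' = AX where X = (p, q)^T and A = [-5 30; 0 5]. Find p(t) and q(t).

Coefficient matrix A = [[-5, 30], [0, 5]].
Characteristic polynomial det(A - λI) = λ^2 - 25 = 0.
Eigenvalues λ = 5, -5.
For λ=5: (A-λI) row 1 is [-10, 30], so an eigenvector is (3, 1).
For λ=-5: (A-λI) row 1 is [0, 30], so an eigenvector is (1, 0).
General solution: K_1e^(5t)(3,1) + K_2e^(-5t)(1,0).

p(t) = 3K_1e^(5t) + K_2e^(-5t), q(t) = K_1e^(5t)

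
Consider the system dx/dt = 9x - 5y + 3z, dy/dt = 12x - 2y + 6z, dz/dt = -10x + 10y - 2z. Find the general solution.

Coefficient matrix A = [[9, -5, 3], [12, -2, 6], [-10, 10, -2]].
det(A - λI) = 0 gives eigenvalues λ = 4, -2, 3.
For λ=4: eigenvector (-2,1,5).
For λ=-2: eigenvector (1,1,-2).
For λ=3: eigenvector (1,0,-2).
General solution: C_1e^(4t)(-2,1,5) + C_2e^(-2t)(1,1,-2) + C_3e^(3t)(1,0,-2).

x(t) = -2C_1e^(4t) + C_2e^(-2t) + C_3e^(3t), y(t) = C_1e^(4t) + C_2e^(-2t), z(t) = 5C_1e^(4t) - 2C_2e^(-2t) - 2C_3e^(3t)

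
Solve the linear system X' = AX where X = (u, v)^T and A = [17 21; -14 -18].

Coefficient matrix A = [[17, 21], [-14, -18]].
Characteristic polynomial det(A - λI) = λ^2 + λ - 12 = 0.
Eigenvalues λ = -4, 3.
For λ=-4: (A-λI) row 1 is [21, 21], so an eigenvector is (-1, 1).
For λ=3: (A-λI) row 1 is [14, 21], so an eigenvector is (-3, 2).
General solution: C_1e^(-4t)(-1,1) + C_2e^(3t)(-3,2).

u(t) = -C_1e^(-4t) - 3C_2e^(3t), v(t) = C_1e^(-4t) + 2C_2e^(3t)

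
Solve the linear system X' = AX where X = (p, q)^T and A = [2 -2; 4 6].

p(t) = c_1e^(4t)sin(2t) - c_2e^(4t)cos(2t), q(t) = -c_1e^(4t)sin(2t) - c_1e^(4t)cos(2t) - c_2e^(4t)sin(2t) + c_2e^(4t)cos(2t)

Coefficient matrix A = [[2, -2], [4, 6]].
Characteristic polynomial det(A - λI) = λ^2 - 8λ + 20 = 0.
Eigenvalues λ = 4 ± 2i (complex conjugate pair).
For λ=4+2i: an eigenvector is (0,-1) - i(1,-1) = (0 - i, -1 + i).
A real fundamental pair from Re and Im of e^((4+2i)t)v: X_1 = e^(4t)(cos(2t)·(0,-1) + sin(2t)·(1,-1)), X_2 = e^(4t)(sin(2t)·(0,-1) - cos(2t)·(1,-1)).
General solution: c_1X_1 + c_2X_2.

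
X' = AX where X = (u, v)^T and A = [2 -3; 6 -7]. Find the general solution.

u(t) = -c_1e^(-4t) + c_2e^(-t), v(t) = -2c_1e^(-4t) + c_2e^(-t)

Coefficient matrix A = [[2, -3], [6, -7]].
Characteristic polynomial det(A - λI) = λ^2 + 5λ + 4 = 0.
Eigenvalues λ = -4, -1.
For λ=-4: (A-λI) row 1 is [6, -3], so an eigenvector is (-1, -2).
For λ=-1: (A-λI) row 1 is [3, -3], so an eigenvector is (1, 1).
General solution: c_1e^(-4t)(-1,-2) + c_2e^(-t)(1,1).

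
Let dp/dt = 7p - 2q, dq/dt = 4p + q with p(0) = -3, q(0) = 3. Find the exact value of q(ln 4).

-8448

A = [[7,-2],[4,1]]; eigenvalues λ = 3, 5.
Eigenvectors: (1,2) for λ=3, (-1,-1) for λ=5.
From the initial condition, c_1 = 6, c_2 = 9.
q(ln 4) = (6)(4^3)(2) + (9)(4^5)(-1) = -8448.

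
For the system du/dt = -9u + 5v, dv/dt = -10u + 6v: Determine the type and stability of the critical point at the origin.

saddle

A = [[-9,5],[-10,6]]; det(A-λI) = λ^2 + 3λ - 4.
λ = -4, 1: opposite signs.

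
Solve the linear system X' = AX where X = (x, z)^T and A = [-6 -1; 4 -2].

x(t) = C_1e^(-4t) + C_2te^(-4t) + C_2e^(-4t), z(t) = -2C_1e^(-4t) - 2C_2te^(-4t) - 3C_2e^(-4t)

Coefficient matrix A = [[-6, -1], [4, -2]].
Characteristic polynomial det(A - λI) = λ^2 + 8λ + 16 = 0.
Single eigenvalue λ = -4 with algebraic multiplicity 2.
Eigenvector v = (1,-2); generalized eigenvector w with (A-λI)w=v is (1,-3).
General solution: e^(-4t)[C_1·v + C_2·(t·v + w)].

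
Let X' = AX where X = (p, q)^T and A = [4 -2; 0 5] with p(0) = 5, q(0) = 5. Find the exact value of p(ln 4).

A = [[4,-2],[0,5]]; eigenvalues λ = 4, 5.
Eigenvectors: (1,0) for λ=4, (-2,1) for λ=5.
From the initial condition, c_1 = 15, c_2 = 5.
p(ln 4) = (15)(4^4)(1) + (5)(4^5)(-2) = -6400.

-6400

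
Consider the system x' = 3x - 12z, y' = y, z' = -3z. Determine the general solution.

x(t) = C_1e^(3t) + 2C_3e^(-3t), y(t) = C_2e^(t), z(t) = C_3e^(-3t)

Coefficient matrix A = [[3, 0, -12], [0, 1, 0], [0, 0, -3]].
det(A - λI) = 0 gives eigenvalues λ = 3, 1, -3.
For λ=3: eigenvector (1,0,0).
For λ=1: eigenvector (0,1,0).
For λ=-3: eigenvector (2,0,1).
General solution: C_1e^(3t)(1,0,0) + C_2e^(t)(0,1,0) + C_3e^(-3t)(2,0,1).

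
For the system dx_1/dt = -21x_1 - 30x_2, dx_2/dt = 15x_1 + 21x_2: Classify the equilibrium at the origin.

center

A = [[-21,-30],[15,21]]; det(A-λI) = λ^2 + 9.
λ = 0 ± 3i: zero real part.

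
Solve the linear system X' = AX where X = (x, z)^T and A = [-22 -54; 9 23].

Coefficient matrix A = [[-22, -54], [9, 23]].
Characteristic polynomial det(A - λI) = λ^2 - λ - 20 = 0.
Eigenvalues λ = 5, -4.
For λ=5: (A-λI) row 1 is [-27, -54], so an eigenvector is (-2, 1).
For λ=-4: (A-λI) row 1 is [-18, -54], so an eigenvector is (3, -1).
General solution: c_1e^(5t)(-2,1) + c_2e^(-4t)(3,-1).

x(t) = -2c_1e^(5t) + 3c_2e^(-4t), z(t) = c_1e^(5t) - c_2e^(-4t)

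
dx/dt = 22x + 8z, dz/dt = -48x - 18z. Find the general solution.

Coefficient matrix A = [[22, 8], [-48, -18]].
Characteristic polynomial det(A - λI) = λ^2 - 4λ - 12 = 0.
Eigenvalues λ = 6, -2.
For λ=6: (A-λI) row 1 is [16, 8], so an eigenvector is (1, -2).
For λ=-2: (A-λI) row 1 is [24, 8], so an eigenvector is (1, -3).
General solution: K_1e^(6t)(1,-2) + K_2e^(-2t)(1,-3).

x(t) = K_1e^(6t) + K_2e^(-2t), z(t) = -2K_1e^(6t) - 3K_2e^(-2t)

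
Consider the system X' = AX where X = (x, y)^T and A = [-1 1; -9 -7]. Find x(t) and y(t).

x(t) = c_1e^(-4t) + c_2te^(-4t) + c_2e^(-4t), y(t) = -3c_1e^(-4t) - 3c_2te^(-4t) - 2c_2e^(-4t)

Coefficient matrix A = [[-1, 1], [-9, -7]].
Characteristic polynomial det(A - λI) = λ^2 + 8λ + 16 = 0.
Single eigenvalue λ = -4 with algebraic multiplicity 2.
Eigenvector v = (1,-3); generalized eigenvector w with (A-λI)w=v is (1,-2).
General solution: e^(-4t)[c_1·v + c_2·(t·v + w)].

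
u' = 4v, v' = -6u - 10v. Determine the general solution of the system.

u(t) = -2K_1e^(-6t) + K_2e^(-4t), v(t) = 3K_1e^(-6t) - K_2e^(-4t)

Coefficient matrix A = [[0, 4], [-6, -10]].
Characteristic polynomial det(A - λI) = λ^2 + 10λ + 24 = 0.
Eigenvalues λ = -6, -4.
For λ=-6: (A-λI) row 1 is [6, 4], so an eigenvector is (-2, 3).
For λ=-4: (A-λI) row 1 is [4, 4], so an eigenvector is (1, -1).
General solution: K_1e^(-6t)(-2,3) + K_2e^(-4t)(1,-1).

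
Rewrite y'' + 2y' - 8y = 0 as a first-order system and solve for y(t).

Let x_1 = y, x_2 = y'. Then x_1' = x_2 and x_2' = 8x_1 - 2x_2.
A = [[0,1],[8,-2]]; det(A-λI) = λ^2 + 2λ - 8.
Eigenvalues λ = -4, 2 with eigenvectors (1,-4), (1,2).

y(t) = C_1e^(-4t) + C_2e^(2t)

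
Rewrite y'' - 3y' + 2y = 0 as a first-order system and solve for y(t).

y(t) = K_1e^(2t) + K_2e^(t)

Let x_1 = y, x_2 = y'. Then x_1' = x_2 and x_2' = -2x_1 + 3x_2.
A = [[0,1],[-2,3]]; det(A-λI) = λ^2 - 3λ + 2.
Eigenvalues λ = 2, 1 with eigenvectors (1,2), (1,1).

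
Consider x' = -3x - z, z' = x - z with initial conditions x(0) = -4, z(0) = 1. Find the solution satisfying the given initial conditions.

x(t) = 3te^(-2t) - 4e^(-2t), z(t) = -3te^(-2t) + e^(-2t)

Coefficient matrix A = [[-3, -1], [1, -1]].
Characteristic polynomial det(A - λI) = λ^2 + 4λ + 4 = 0.
Single eigenvalue λ = -2 with algebraic multiplicity 2.
Eigenvector v = (1,-1); generalized eigenvector w with (A-λI)w=v is (-2,1).
General solution: e^(-2t)[C_1·v + C_2·(t·v + w)].
Applying x(0)=-4, z(0)=1 gives C_1=2, C_2=3.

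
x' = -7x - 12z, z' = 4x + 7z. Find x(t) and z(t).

x(t) = 3K_1e^(t) + 2K_2e^(-t), z(t) = -2K_1e^(t) - K_2e^(-t)

Coefficient matrix A = [[-7, -12], [4, 7]].
Characteristic polynomial det(A - λI) = λ^2 - 1 = 0.
Eigenvalues λ = 1, -1.
For λ=1: (A-λI) row 1 is [-8, -12], so an eigenvector is (3, -2).
For λ=-1: (A-λI) row 1 is [-6, -12], so an eigenvector is (2, -1).
General solution: K_1e^(t)(3,-2) + K_2e^(-t)(2,-1).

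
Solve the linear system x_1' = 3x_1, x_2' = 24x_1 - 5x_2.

Coefficient matrix A = [[3, 0], [24, -5]].
Characteristic polynomial det(A - λI) = λ^2 + 2λ - 15 = 0.
Eigenvalues λ = -5, 3.
For λ=-5: (A-λI) row 1 is [8, 0], so an eigenvector is (0, 1).
For λ=3: (A-λI) row 2 is [24, -8], so an eigenvector is (1, 3).
General solution: C_1e^(-5t)(0,1) + C_2e^(3t)(1,3).

x_1(t) = C_2e^(3t), x_2(t) = C_1e^(-5t) + 3C_2e^(3t)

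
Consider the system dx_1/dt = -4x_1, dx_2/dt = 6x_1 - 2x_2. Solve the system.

x_1(t) = K_2e^(-4t), x_2(t) = -K_1e^(-2t) - 3K_2e^(-4t)

Coefficient matrix A = [[-4, 0], [6, -2]].
Characteristic polynomial det(A - λI) = λ^2 + 6λ + 8 = 0.
Eigenvalues λ = -2, -4.
For λ=-2: (A-λI) row 1 is [-2, 0], so an eigenvector is (0, -1).
For λ=-4: (A-λI) row 2 is [6, 2], so an eigenvector is (1, -3).
General solution: K_1e^(-2t)(0,-1) + K_2e^(-4t)(1,-3).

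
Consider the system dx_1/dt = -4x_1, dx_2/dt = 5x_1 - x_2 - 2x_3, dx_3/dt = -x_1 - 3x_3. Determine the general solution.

x_1(t) = C_1e^(-4t), x_2(t) = -C_1e^(-4t) + C_2e^(-t) + C_3e^(-3t), x_3(t) = C_1e^(-4t) + C_3e^(-3t)

Coefficient matrix A = [[-4, 0, 0], [5, -1, -2], [-1, 0, -3]].
det(A - λI) = 0 gives eigenvalues λ = -4, -1, -3.
For λ=-4: eigenvector (1,-1,1).
For λ=-1: eigenvector (0,1,0).
For λ=-3: eigenvector (0,1,1).
General solution: C_1e^(-4t)(1,-1,1) + C_2e^(-t)(0,1,0) + C_3e^(-3t)(0,1,1).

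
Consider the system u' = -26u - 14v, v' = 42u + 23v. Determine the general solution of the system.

u(t) = -C_1e^(2t) - 2C_2e^(-5t), v(t) = 2C_1e^(2t) + 3C_2e^(-5t)

Coefficient matrix A = [[-26, -14], [42, 23]].
Characteristic polynomial det(A - λI) = λ^2 + 3λ - 10 = 0.
Eigenvalues λ = 2, -5.
For λ=2: (A-λI) row 1 is [-28, -14], so an eigenvector is (-1, 2).
For λ=-5: (A-λI) row 1 is [-21, -14], so an eigenvector is (-2, 3).
General solution: C_1e^(2t)(-1,2) + C_2e^(-5t)(-2,3).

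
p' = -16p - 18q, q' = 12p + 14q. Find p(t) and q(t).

Coefficient matrix A = [[-16, -18], [12, 14]].
Characteristic polynomial det(A - λI) = λ^2 + 2λ - 8 = 0.
Eigenvalues λ = -4, 2.
For λ=-4: (A-λI) row 1 is [-12, -18], so an eigenvector is (3, -2).
For λ=2: (A-λI) row 1 is [-18, -18], so an eigenvector is (1, -1).
General solution: c_1e^(-4t)(3,-2) + c_2e^(2t)(1,-1).

p(t) = 3c_1e^(-4t) + c_2e^(2t), q(t) = -2c_1e^(-4t) - c_2e^(2t)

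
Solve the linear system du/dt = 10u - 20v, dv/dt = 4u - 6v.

u(t) = -2C_1e^(2t)sin(4t) - C_1e^(2t)cos(4t) - C_2e^(2t)sin(4t) + 2C_2e^(2t)cos(4t), v(t) = -C_1e^(2t)sin(4t) + C_2e^(2t)cos(4t)

Coefficient matrix A = [[10, -20], [4, -6]].
Characteristic polynomial det(A - λI) = λ^2 - 4λ + 20 = 0.
Eigenvalues λ = 2 ± 4i (complex conjugate pair).
For λ=2+4i: an eigenvector is (-1,0) - i(-2,-1) = (-1 + 2i, 0 + i).
A real fundamental pair from Re and Im of e^((2+4i)t)v: X_1 = e^(2t)(cos(4t)·(-1,0) + sin(4t)·(-2,-1)), X_2 = e^(2t)(sin(4t)·(-1,0) - cos(4t)·(-2,-1)).
General solution: C_1X_1 + C_2X_2.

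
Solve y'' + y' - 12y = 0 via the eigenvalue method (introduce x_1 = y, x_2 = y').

Let x_1 = y, x_2 = y'. Then x_1' = x_2 and x_2' = 12x_1 - x_2.
A = [[0,1],[12,-1]]; det(A-λI) = λ^2 + λ - 12.
Eigenvalues λ = 3, -4 with eigenvectors (1,3), (1,-4).

y(t) = c_1e^(3t) + c_2e^(-4t)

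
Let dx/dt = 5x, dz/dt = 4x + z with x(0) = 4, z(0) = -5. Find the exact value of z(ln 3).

A = [[5,0],[4,1]]; eigenvalues λ = 5, 1.
Eigenvectors: (1,1) for λ=5, (0,-1) for λ=1.
From the initial condition, c_1 = 4, c_2 = 9.
z(ln 3) = (4)(3^5)(1) + (9)(3^1)(-1) = 945.

945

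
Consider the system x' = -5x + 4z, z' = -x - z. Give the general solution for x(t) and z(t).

x(t) = -2K_1e^(-3t) - 2K_2te^(-3t) + 3K_2e^(-3t), z(t) = -K_1e^(-3t) - K_2te^(-3t) + K_2e^(-3t)

Coefficient matrix A = [[-5, 4], [-1, -1]].
Characteristic polynomial det(A - λI) = λ^2 + 6λ + 9 = 0.
Single eigenvalue λ = -3 with algebraic multiplicity 2.
Eigenvector v = (-2,-1); generalized eigenvector w with (A-λI)w=v is (3,1).
General solution: e^(-3t)[K_1·v + K_2·(t·v + w)].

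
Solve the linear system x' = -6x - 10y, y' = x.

x(t) = -c_1e^(-3t)sin(t) - 3c_1e^(-3t)cos(t) - 3c_2e^(-3t)sin(t) + c_2e^(-3t)cos(t), y(t) = c_1e^(-3t)cos(t) + c_2e^(-3t)sin(t)

Coefficient matrix A = [[-6, -10], [1, 0]].
Characteristic polynomial det(A - λI) = λ^2 + 6λ + 10 = 0.
Eigenvalues λ = -3 ± i (complex conjugate pair).
For λ=-3+i: an eigenvector is (-3,1) - i(-1,0) = (-3 + i, 1).
A real fundamental pair from Re and Im of e^((-3+i)t)v: X_1 = e^(-3t)(cos(t)·(-3,1) + sin(t)·(-1,0)), X_2 = e^(-3t)(sin(t)·(-3,1) - cos(t)·(-1,0)).
General solution: c_1X_1 + c_2X_2.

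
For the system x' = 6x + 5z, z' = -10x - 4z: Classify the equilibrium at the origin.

A = [[6,5],[-10,-4]]; det(A-λI) = λ^2 - 2λ + 26.
λ = 1 ± 5i: positive real part.

unstable spiral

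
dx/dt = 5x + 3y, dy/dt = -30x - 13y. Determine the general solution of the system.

Coefficient matrix A = [[5, 3], [-30, -13]].
Characteristic polynomial det(A - λI) = λ^2 + 8λ + 25 = 0.
Eigenvalues λ = -4 ± 3i (complex conjugate pair).
For λ=-4+3i: an eigenvector is (1,-3) - i(0,-1) = (1, -3 + i).
A real fundamental pair from Re and Im of e^((-4+3i)t)v: X_1 = e^(-4t)(cos(3t)·(1,-3) + sin(3t)·(0,-1)), X_2 = e^(-4t)(sin(3t)·(1,-3) - cos(3t)·(0,-1)).
General solution: c_1X_1 + c_2X_2.

x(t) = c_1e^(-4t)cos(3t) + c_2e^(-4t)sin(3t), y(t) = -c_1e^(-4t)sin(3t) - 3c_1e^(-4t)cos(3t) - 3c_2e^(-4t)sin(3t) + c_2e^(-4t)cos(3t)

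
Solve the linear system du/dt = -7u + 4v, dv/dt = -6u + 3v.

Coefficient matrix A = [[-7, 4], [-6, 3]].
Characteristic polynomial det(A - λI) = λ^2 + 4λ + 3 = 0.
Eigenvalues λ = -1, -3.
For λ=-1: (A-λI) row 1 is [-6, 4], so an eigenvector is (-2, -3).
For λ=-3: (A-λI) row 1 is [-4, 4], so an eigenvector is (-1, -1).
General solution: c_1e^(-t)(-2,-3) + c_2e^(-3t)(-1,-1).

u(t) = -2c_1e^(-t) - c_2e^(-3t), v(t) = -3c_1e^(-t) - c_2e^(-3t)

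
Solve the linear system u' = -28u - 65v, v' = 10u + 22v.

u(t) = -2c_1e^(-3t)sin(5t) + 3c_1e^(-3t)cos(5t) + 3c_2e^(-3t)sin(5t) + 2c_2e^(-3t)cos(5t), v(t) = c_1e^(-3t)sin(5t) - c_1e^(-3t)cos(5t) - c_2e^(-3t)sin(5t) - c_2e^(-3t)cos(5t)

Coefficient matrix A = [[-28, -65], [10, 22]].
Characteristic polynomial det(A - λI) = λ^2 + 6λ + 34 = 0.
Eigenvalues λ = -3 ± 5i (complex conjugate pair).
For λ=-3+5i: an eigenvector is (3,-1) - i(-2,1) = (3 + 2i, -1 - i).
A real fundamental pair from Re and Im of e^((-3+5i)t)v: X_1 = e^(-3t)(cos(5t)·(3,-1) + sin(5t)·(-2,1)), X_2 = e^(-3t)(sin(5t)·(3,-1) - cos(5t)·(-2,1)).
General solution: c_1X_1 + c_2X_2.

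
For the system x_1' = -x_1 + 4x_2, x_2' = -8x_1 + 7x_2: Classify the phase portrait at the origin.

unstable spiral

A = [[-1,4],[-8,7]]; det(A-λI) = λ^2 - 6λ + 25.
λ = 3 ± 4i: positive real part.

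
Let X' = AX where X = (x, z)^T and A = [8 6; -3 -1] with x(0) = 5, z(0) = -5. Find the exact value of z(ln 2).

-20

A = [[8,6],[-3,-1]]; eigenvalues λ = 2, 5.
Eigenvectors: (-1,1) for λ=2, (2,-1) for λ=5.
From the initial condition, c_1 = -5, c_2 = 0.
z(ln 2) = (-5)(2^2)(1) + (0)(2^5)(-1) = -20.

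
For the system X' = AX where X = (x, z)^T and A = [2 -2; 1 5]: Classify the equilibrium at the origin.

A = [[2,-2],[1,5]]; det(A-λI) = λ^2 - 7λ + 12.
λ = 3, 4: both positive.

unstable node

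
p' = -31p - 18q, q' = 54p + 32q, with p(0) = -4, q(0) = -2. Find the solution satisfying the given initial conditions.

Coefficient matrix A = [[-31, -18], [54, 32]].
Characteristic polynomial det(A - λI) = λ^2 - λ - 20 = 0.
Eigenvalues λ = -4, 5.
For λ=-4: (A-λI) row 1 is [-27, -18], so an eigenvector is (-2, 3).
For λ=5: (A-λI) row 1 is [-36, -18], so an eigenvector is (-1, 2).
General solution: c_1e^(-4t)(-2,3) + c_2e^(5t)(-1,2).
Applying p(0)=-4, q(0)=-2 gives c_1=10, c_2=-16.

p(t) = 16e^(5t) - 20e^(-4t), q(t) = -32e^(5t) + 30e^(-4t)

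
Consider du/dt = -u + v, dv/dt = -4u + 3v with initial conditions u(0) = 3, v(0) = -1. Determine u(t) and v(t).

u(t) = -7te^(t) + 3e^(t), v(t) = -14te^(t) - e^(t)

Coefficient matrix A = [[-1, 1], [-4, 3]].
Characteristic polynomial det(A - λI) = λ^2 - 2λ + 1 = 0.
Single eigenvalue λ = 1 with algebraic multiplicity 2.
Eigenvector v = (-1,-2); generalized eigenvector w with (A-λI)w=v is (2,3).
General solution: e^(t)[c_1·v + c_2·(t·v + w)].
Applying u(0)=3, v(0)=-1 gives c_1=11, c_2=7.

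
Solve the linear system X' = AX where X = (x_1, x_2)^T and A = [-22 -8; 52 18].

x_1(t) = c_1e^(-2t)sin(4t) + c_1e^(-2t)cos(4t) + c_2e^(-2t)sin(4t) - c_2e^(-2t)cos(4t), x_2(t) = -2c_1e^(-2t)sin(4t) - 3c_1e^(-2t)cos(4t) - 3c_2e^(-2t)sin(4t) + 2c_2e^(-2t)cos(4t)

Coefficient matrix A = [[-22, -8], [52, 18]].
Characteristic polynomial det(A - λI) = λ^2 + 4λ + 20 = 0.
Eigenvalues λ = -2 ± 4i (complex conjugate pair).
For λ=-2+4i: an eigenvector is (1,-3) - i(1,-2) = (1 - i, -3 + 2i).
A real fundamental pair from Re and Im of e^((-2+4i)t)v: X_1 = e^(-2t)(cos(4t)·(1,-3) + sin(4t)·(1,-2)), X_2 = e^(-2t)(sin(4t)·(1,-3) - cos(4t)·(1,-2)).
General solution: c_1X_1 + c_2X_2.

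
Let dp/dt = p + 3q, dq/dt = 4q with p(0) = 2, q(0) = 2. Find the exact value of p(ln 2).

A = [[1,3],[0,4]]; eigenvalues λ = 1, 4.
Eigenvectors: (1,0) for λ=1, (-1,-1) for λ=4.
From the initial condition, c_1 = 0, c_2 = -2.
p(ln 2) = (0)(2^1)(1) + (-2)(2^4)(-1) = 32.

32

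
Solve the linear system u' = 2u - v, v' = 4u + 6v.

Coefficient matrix A = [[2, -1], [4, 6]].
Characteristic polynomial det(A - λI) = λ^2 - 8λ + 16 = 0.
Single eigenvalue λ = 4 with algebraic multiplicity 2.
Eigenvector v = (-1,2); generalized eigenvector w with (A-λI)w=v is (-1,3).
General solution: e^(4t)[K_1·v + K_2·(t·v + w)].

u(t) = -K_1e^(4t) - K_2te^(4t) - K_2e^(4t), v(t) = 2K_1e^(4t) + 2K_2te^(4t) + 3K_2e^(4t)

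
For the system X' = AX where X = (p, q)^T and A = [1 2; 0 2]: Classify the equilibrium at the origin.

unstable node

A = [[1,2],[0,2]]; det(A-λI) = λ^2 - 3λ + 2.
λ = 2, 1: both positive.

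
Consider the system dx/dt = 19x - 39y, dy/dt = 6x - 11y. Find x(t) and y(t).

x(t) = -2c_1e^(4t)sin(3t) - 3c_1e^(4t)cos(3t) - 3c_2e^(4t)sin(3t) + 2c_2e^(4t)cos(3t), y(t) = -c_1e^(4t)sin(3t) - c_1e^(4t)cos(3t) - c_2e^(4t)sin(3t) + c_2e^(4t)cos(3t)

Coefficient matrix A = [[19, -39], [6, -11]].
Characteristic polynomial det(A - λI) = λ^2 - 8λ + 25 = 0.
Eigenvalues λ = 4 ± 3i (complex conjugate pair).
For λ=4+3i: an eigenvector is (-3,-1) - i(-2,-1) = (-3 + 2i, -1 + i).
A real fundamental pair from Re and Im of e^((4+3i)t)v: X_1 = e^(4t)(cos(3t)·(-3,-1) + sin(3t)·(-2,-1)), X_2 = e^(4t)(sin(3t)·(-3,-1) - cos(3t)·(-2,-1)).
General solution: c_1X_1 + c_2X_2.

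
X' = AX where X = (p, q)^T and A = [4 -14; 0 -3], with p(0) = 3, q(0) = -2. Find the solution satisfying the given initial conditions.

p(t) = 7e^(4t) - 4e^(-3t), q(t) = -2e^(-3t)

Coefficient matrix A = [[4, -14], [0, -3]].
Characteristic polynomial det(A - λI) = λ^2 - λ - 12 = 0.
Eigenvalues λ = 4, -3.
For λ=4: (A-λI) row 1 is [0, -14], so an eigenvector is (-1, 0).
For λ=-3: (A-λI) row 1 is [7, -14], so an eigenvector is (2, 1).
General solution: C_1e^(4t)(-1,0) + C_2e^(-3t)(2,1).
Applying p(0)=3, q(0)=-2 gives C_1=-7, C_2=-2.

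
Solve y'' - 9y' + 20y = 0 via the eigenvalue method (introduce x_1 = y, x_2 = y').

Let x_1 = y, x_2 = y'. Then x_1' = x_2 and x_2' = -20x_1 + 9x_2.
A = [[0,1],[-20,9]]; det(A-λI) = λ^2 - 9λ + 20.
Eigenvalues λ = 4, 5 with eigenvectors (1,4), (1,5).

y(t) = c_1e^(4t) + c_2e^(5t)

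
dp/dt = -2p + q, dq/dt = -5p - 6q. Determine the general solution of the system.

Coefficient matrix A = [[-2, 1], [-5, -6]].
Characteristic polynomial det(A - λI) = λ^2 + 8λ + 17 = 0.
Eigenvalues λ = -4 ± i (complex conjugate pair).
For λ=-4+i: an eigenvector is (-1,2) - i(0,1) = (-1, 2 - i).
A real fundamental pair from Re and Im of e^((-4+i)t)v: X_1 = e^(-4t)(cos(t)·(-1,2) + sin(t)·(0,1)), X_2 = e^(-4t)(sin(t)·(-1,2) - cos(t)·(0,1)).
General solution: K_1X_1 + K_2X_2.

p(t) = -K_1e^(-4t)cos(t) - K_2e^(-4t)sin(t), q(t) = K_1e^(-4t)sin(t) + 2K_1e^(-4t)cos(t) + 2K_2e^(-4t)sin(t) - K_2e^(-4t)cos(t)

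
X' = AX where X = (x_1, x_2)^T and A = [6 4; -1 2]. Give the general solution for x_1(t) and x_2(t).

Coefficient matrix A = [[6, 4], [-1, 2]].
Characteristic polynomial det(A - λI) = λ^2 - 8λ + 16 = 0.
Single eigenvalue λ = 4 with algebraic multiplicity 2.
Eigenvector v = (-2,1); generalized eigenvector w with (A-λI)w=v is (-3,1).
General solution: e^(4t)[K_1·v + K_2·(t·v + w)].

x_1(t) = -2K_1e^(4t) - 2K_2te^(4t) - 3K_2e^(4t), x_2(t) = K_1e^(4t) + K_2te^(4t) + K_2e^(4t)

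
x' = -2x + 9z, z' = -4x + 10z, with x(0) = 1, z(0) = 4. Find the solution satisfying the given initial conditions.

x(t) = 30te^(4t) + e^(4t), z(t) = 20te^(4t) + 4e^(4t)

Coefficient matrix A = [[-2, 9], [-4, 10]].
Characteristic polynomial det(A - λI) = λ^2 - 8λ + 16 = 0.
Single eigenvalue λ = 4 with algebraic multiplicity 2.
Eigenvector v = (3,2); generalized eigenvector w with (A-λI)w=v is (-2,-1).
General solution: e^(4t)[C_1·v + C_2·(t·v + w)].
Applying x(0)=1, z(0)=4 gives C_1=7, C_2=10.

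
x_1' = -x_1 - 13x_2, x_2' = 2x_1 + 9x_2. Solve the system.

x_1(t) = 3C_1e^(4t)sin(t) + 2C_1e^(4t)cos(t) + 2C_2e^(4t)sin(t) - 3C_2e^(4t)cos(t), x_2(t) = -C_1e^(4t)sin(t) - C_1e^(4t)cos(t) - C_2e^(4t)sin(t) + C_2e^(4t)cos(t)

Coefficient matrix A = [[-1, -13], [2, 9]].
Characteristic polynomial det(A - λI) = λ^2 - 8λ + 17 = 0.
Eigenvalues λ = 4 ± i (complex conjugate pair).
For λ=4+i: an eigenvector is (2,-1) - i(3,-1) = (2 - 3i, -1 + i).
A real fundamental pair from Re and Im of e^((4+i)t)v: X_1 = e^(4t)(cos(t)·(2,-1) + sin(t)·(3,-1)), X_2 = e^(4t)(sin(t)·(2,-1) - cos(t)·(3,-1)).
General solution: C_1X_1 + C_2X_2.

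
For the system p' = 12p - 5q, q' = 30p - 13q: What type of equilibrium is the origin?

saddle

A = [[12,-5],[30,-13]]; det(A-λI) = λ^2 + λ - 6.
λ = -3, 2: opposite signs.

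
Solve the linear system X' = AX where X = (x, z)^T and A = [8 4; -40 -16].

x(t) = -C_1e^(-4t)cos(4t) - C_2e^(-4t)sin(4t), z(t) = C_1e^(-4t)sin(4t) + 3C_1e^(-4t)cos(4t) + 3C_2e^(-4t)sin(4t) - C_2e^(-4t)cos(4t)

Coefficient matrix A = [[8, 4], [-40, -16]].
Characteristic polynomial det(A - λI) = λ^2 + 8λ + 32 = 0.
Eigenvalues λ = -4 ± 4i (complex conjugate pair).
For λ=-4+4i: an eigenvector is (-1,3) - i(0,1) = (-1, 3 - i).
A real fundamental pair from Re and Im of e^((-4+4i)t)v: X_1 = e^(-4t)(cos(4t)·(-1,3) + sin(4t)·(0,1)), X_2 = e^(-4t)(sin(4t)·(-1,3) - cos(4t)·(0,1)).
General solution: C_1X_1 + C_2X_2.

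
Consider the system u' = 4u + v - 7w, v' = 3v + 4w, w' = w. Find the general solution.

u(t) = C_1e^(4t) - C_2e^(3t) + 3C_3e^(t), v(t) = C_2e^(3t) - 2C_3e^(t), w(t) = C_3e^(t)

Coefficient matrix A = [[4, 1, -7], [0, 3, 4], [0, 0, 1]].
det(A - λI) = 0 gives eigenvalues λ = 4, 3, 1.
For λ=4: eigenvector (1,0,0).
For λ=3: eigenvector (-1,1,0).
For λ=1: eigenvector (3,-2,1).
General solution: C_1e^(4t)(1,0,0) + C_2e^(3t)(-1,1,0) + C_3e^(t)(3,-2,1).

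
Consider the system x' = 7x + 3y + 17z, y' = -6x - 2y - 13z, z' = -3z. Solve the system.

x(t) = -2C_1e^(-3t) - C_2e^(4t) - C_3e^(t), y(t) = C_1e^(-3t) + C_2e^(4t) + 2C_3e^(t), z(t) = C_1e^(-3t)

Coefficient matrix A = [[7, 3, 17], [-6, -2, -13], [0, 0, -3]].
det(A - λI) = 0 gives eigenvalues λ = -3, 4, 1.
For λ=-3: eigenvector (-2,1,1).
For λ=4: eigenvector (-1,1,0).
For λ=1: eigenvector (-1,2,0).
General solution: C_1e^(-3t)(-2,1,1) + C_2e^(4t)(-1,1,0) + C_3e^(t)(-1,2,0).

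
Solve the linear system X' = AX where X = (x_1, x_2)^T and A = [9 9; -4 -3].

x_1(t) = -3K_1e^(3t) - 3K_2te^(3t) + K_2e^(3t), x_2(t) = 2K_1e^(3t) + 2K_2te^(3t) - K_2e^(3t)

Coefficient matrix A = [[9, 9], [-4, -3]].
Characteristic polynomial det(A - λI) = λ^2 - 6λ + 9 = 0.
Single eigenvalue λ = 3 with algebraic multiplicity 2.
Eigenvector v = (-3,2); generalized eigenvector w with (A-λI)w=v is (1,-1).
General solution: e^(3t)[K_1·v + K_2·(t·v + w)].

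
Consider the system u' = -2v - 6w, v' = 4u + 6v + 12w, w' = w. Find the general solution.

Coefficient matrix A = [[0, -2, -6], [4, 6, 12], [0, 0, 1]].
det(A - λI) = 0 gives eigenvalues λ = 4, 2, 1.
For λ=4: eigenvector (1,-2,0).
For λ=2: eigenvector (1,-1,0).
For λ=1: eigenvector (2,-4,1).
General solution: C_1e^(4t)(1,-2,0) + C_2e^(2t)(1,-1,0) + C_3e^(t)(2,-4,1).

u(t) = C_1e^(4t) + C_2e^(2t) + 2C_3e^(t), v(t) = -2C_1e^(4t) - C_2e^(2t) - 4C_3e^(t), w(t) = C_3e^(t)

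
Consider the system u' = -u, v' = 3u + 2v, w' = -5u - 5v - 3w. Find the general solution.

Coefficient matrix A = [[-1, 0, 0], [3, 2, 0], [-5, -5, -3]].
det(A - λI) = 0 gives eigenvalues λ = -1, -3, 2.
For λ=-1: eigenvector (1,-1,0).
For λ=-3: eigenvector (0,0,1).
For λ=2: eigenvector (0,1,-1).
General solution: K_1e^(-t)(1,-1,0) + K_2e^(-3t)(0,0,1) + K_3e^(2t)(0,1,-1).

u(t) = K_1e^(-t), v(t) = -K_1e^(-t) + K_3e^(2t), w(t) = K_2e^(-3t) - K_3e^(2t)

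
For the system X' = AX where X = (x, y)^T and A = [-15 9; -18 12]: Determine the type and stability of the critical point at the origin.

A = [[-15,9],[-18,12]]; det(A-λI) = λ^2 + 3λ - 18.
λ = -6, 3: opposite signs.

saddle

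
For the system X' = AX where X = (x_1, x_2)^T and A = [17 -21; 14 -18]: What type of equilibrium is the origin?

saddle

A = [[17,-21],[14,-18]]; det(A-λI) = λ^2 + λ - 12.
λ = 3, -4: opposite signs.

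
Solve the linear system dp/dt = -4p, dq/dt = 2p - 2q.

p(t) = -C_2e^(-4t), q(t) = C_1e^(-2t) + C_2e^(-4t)

Coefficient matrix A = [[-4, 0], [2, -2]].
Characteristic polynomial det(A - λI) = λ^2 + 6λ + 8 = 0.
Eigenvalues λ = -2, -4.
For λ=-2: (A-λI) row 1 is [-2, 0], so an eigenvector is (0, 1).
For λ=-4: (A-λI) row 2 is [2, 2], so an eigenvector is (-1, 1).
General solution: C_1e^(-2t)(0,1) + C_2e^(-4t)(-1,1).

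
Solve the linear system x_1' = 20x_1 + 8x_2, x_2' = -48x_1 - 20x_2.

x_1(t) = -c_1e^(-4t) + c_2e^(4t), x_2(t) = 3c_1e^(-4t) - 2c_2e^(4t)

Coefficient matrix A = [[20, 8], [-48, -20]].
Characteristic polynomial det(A - λI) = λ^2 - 16 = 0.
Eigenvalues λ = -4, 4.
For λ=-4: (A-λI) row 1 is [24, 8], so an eigenvector is (-1, 3).
For λ=4: (A-λI) row 1 is [16, 8], so an eigenvector is (1, -2).
General solution: c_1e^(-4t)(-1,3) + c_2e^(4t)(1,-2).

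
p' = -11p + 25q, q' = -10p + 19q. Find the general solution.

Coefficient matrix A = [[-11, 25], [-10, 19]].
Characteristic polynomial det(A - λI) = λ^2 - 8λ + 41 = 0.
Eigenvalues λ = 4 ± 5i (complex conjugate pair).
For λ=4+5i: an eigenvector is (1,1) - i(2,1) = (1 - 2i, 1 - i).
A real fundamental pair from Re and Im of e^((4+5i)t)v: X_1 = e^(4t)(cos(5t)·(1,1) + sin(5t)·(2,1)), X_2 = e^(4t)(sin(5t)·(1,1) - cos(5t)·(2,1)).
General solution: C_1X_1 + C_2X_2.

p(t) = 2C_1e^(4t)sin(5t) + C_1e^(4t)cos(5t) + C_2e^(4t)sin(5t) - 2C_2e^(4t)cos(5t), q(t) = C_1e^(4t)sin(5t) + C_1e^(4t)cos(5t) + C_2e^(4t)sin(5t) - C_2e^(4t)cos(5t)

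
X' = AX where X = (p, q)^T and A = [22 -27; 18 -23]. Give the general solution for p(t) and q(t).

Coefficient matrix A = [[22, -27], [18, -23]].
Characteristic polynomial det(A - λI) = λ^2 + λ - 20 = 0.
Eigenvalues λ = -5, 4.
For λ=-5: (A-λI) row 1 is [27, -27], so an eigenvector is (-1, -1).
For λ=4: (A-λI) row 1 is [18, -27], so an eigenvector is (3, 2).
General solution: C_1e^(-5t)(-1,-1) + C_2e^(4t)(3,2).

p(t) = -C_1e^(-5t) + 3C_2e^(4t), q(t) = -C_1e^(-5t) + 2C_2e^(4t)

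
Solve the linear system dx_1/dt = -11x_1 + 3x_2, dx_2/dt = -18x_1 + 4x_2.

x_1(t) = c_1e^(-5t) + c_2e^(-2t), x_2(t) = 2c_1e^(-5t) + 3c_2e^(-2t)

Coefficient matrix A = [[-11, 3], [-18, 4]].
Characteristic polynomial det(A - λI) = λ^2 + 7λ + 10 = 0.
Eigenvalues λ = -5, -2.
For λ=-5: (A-λI) row 1 is [-6, 3], so an eigenvector is (1, 2).
For λ=-2: (A-λI) row 1 is [-9, 3], so an eigenvector is (1, 3).
General solution: c_1e^(-5t)(1,2) + c_2e^(-2t)(1,3).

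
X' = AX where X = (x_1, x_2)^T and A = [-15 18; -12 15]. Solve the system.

Coefficient matrix A = [[-15, 18], [-12, 15]].
Characteristic polynomial det(A - λI) = λ^2 - 9 = 0.
Eigenvalues λ = 3, -3.
For λ=3: (A-λI) row 1 is [-18, 18], so an eigenvector is (-1, -1).
For λ=-3: (A-λI) row 1 is [-12, 18], so an eigenvector is (-3, -2).
General solution: C_1e^(3t)(-1,-1) + C_2e^(-3t)(-3,-2).

x_1(t) = -C_1e^(3t) - 3C_2e^(-3t), x_2(t) = -C_1e^(3t) - 2C_2e^(-3t)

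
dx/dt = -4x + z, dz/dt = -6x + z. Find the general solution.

x(t) = -c_1e^(-2t) - c_2e^(-t), z(t) = -2c_1e^(-2t) - 3c_2e^(-t)

Coefficient matrix A = [[-4, 1], [-6, 1]].
Characteristic polynomial det(A - λI) = λ^2 + 3λ + 2 = 0.
Eigenvalues λ = -2, -1.
For λ=-2: (A-λI) row 1 is [-2, 1], so an eigenvector is (-1, -2).
For λ=-1: (A-λI) row 1 is [-3, 1], so an eigenvector is (-1, -3).
General solution: c_1e^(-2t)(-1,-2) + c_2e^(-t)(-1,-3).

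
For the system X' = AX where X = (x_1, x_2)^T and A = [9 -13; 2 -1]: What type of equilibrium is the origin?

A = [[9,-13],[2,-1]]; det(A-λI) = λ^2 - 8λ + 17.
λ = 4 ± i: positive real part.

unstable spiral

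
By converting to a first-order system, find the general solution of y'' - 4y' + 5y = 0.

Let x_1 = y, x_2 = y'. Then x_1' = x_2 and x_2' = -5x_1 + 4x_2.
A = [[0,1],[-5,4]]; det(A-λI) = λ^2 - 4λ + 5.
Eigenvalues λ = 2 ± i.

y(t) = c_1e^(2t)cos(t) + c_2e^(2t)sin(t)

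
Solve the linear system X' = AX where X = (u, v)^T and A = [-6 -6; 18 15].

Coefficient matrix A = [[-6, -6], [18, 15]].
Characteristic polynomial det(A - λI) = λ^2 - 9λ + 18 = 0.
Eigenvalues λ = 6, 3.
For λ=6: (A-λI) row 1 is [-12, -6], so an eigenvector is (-1, 2).
For λ=3: (A-λI) row 1 is [-9, -6], so an eigenvector is (-2, 3).
General solution: C_1e^(6t)(-1,2) + C_2e^(3t)(-2,3).

u(t) = -C_1e^(6t) - 2C_2e^(3t), v(t) = 2C_1e^(6t) + 3C_2e^(3t)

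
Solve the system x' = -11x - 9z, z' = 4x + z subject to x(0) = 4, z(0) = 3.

x(t) = -51te^(-5t) + 4e^(-5t), z(t) = 34te^(-5t) + 3e^(-5t)

Coefficient matrix A = [[-11, -9], [4, 1]].
Characteristic polynomial det(A - λI) = λ^2 + 10λ + 25 = 0.
Single eigenvalue λ = -5 with algebraic multiplicity 2.
Eigenvector v = (3,-2); generalized eigenvector w with (A-λI)w=v is (-2,1).
General solution: e^(-5t)[C_1·v + C_2·(t·v + w)].
Applying x(0)=4, z(0)=3 gives C_1=-10, C_2=-17.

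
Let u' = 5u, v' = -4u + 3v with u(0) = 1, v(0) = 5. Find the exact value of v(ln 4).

-1600

A = [[5,0],[-4,3]]; eigenvalues λ = 5, 3.
Eigenvectors: (-1,2) for λ=5, (0,1) for λ=3.
From the initial condition, c_1 = -1, c_2 = 7.
v(ln 4) = (-1)(4^5)(2) + (7)(4^3)(1) = -1600.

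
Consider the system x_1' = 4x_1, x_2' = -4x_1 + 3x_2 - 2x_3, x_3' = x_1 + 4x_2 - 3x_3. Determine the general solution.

x_1(t) = c_1e^(4t), x_2(t) = -2c_1e^(4t) - c_2e^(-t) + c_3e^(t), x_3(t) = -c_1e^(4t) - 2c_2e^(-t) + c_3e^(t)

Coefficient matrix A = [[4, 0, 0], [-4, 3, -2], [1, 4, -3]].
det(A - λI) = 0 gives eigenvalues λ = 4, -1, 1.
For λ=4: eigenvector (1,-2,-1).
For λ=-1: eigenvector (0,-1,-2).
For λ=1: eigenvector (0,1,1).
General solution: c_1e^(4t)(1,-2,-1) + c_2e^(-t)(0,-1,-2) + c_3e^(t)(0,1,1).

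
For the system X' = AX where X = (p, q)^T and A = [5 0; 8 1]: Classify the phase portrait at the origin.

A = [[5,0],[8,1]]; det(A-λI) = λ^2 - 6λ + 5.
λ = 1, 5: both positive.

unstable node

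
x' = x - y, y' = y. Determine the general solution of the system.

Coefficient matrix A = [[1, -1], [0, 1]].
Characteristic polynomial det(A - λI) = λ^2 - 2λ + 1 = 0.
Single eigenvalue λ = 1 with algebraic multiplicity 2.
Eigenvector v = (-1,0); generalized eigenvector w with (A-λI)w=v is (-2,1).
General solution: e^(t)[C_1·v + C_2·(t·v + w)].

x(t) = -C_1e^(t) - C_2te^(t) - 2C_2e^(t), y(t) = C_2e^(t)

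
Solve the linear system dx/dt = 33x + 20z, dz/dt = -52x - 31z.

x(t) = C_1e^(t)sin(4t) + 2C_1e^(t)cos(4t) + 2C_2e^(t)sin(4t) - C_2e^(t)cos(4t), z(t) = -2C_1e^(t)sin(4t) - 3C_1e^(t)cos(4t) - 3C_2e^(t)sin(4t) + 2C_2e^(t)cos(4t)

Coefficient matrix A = [[33, 20], [-52, -31]].
Characteristic polynomial det(A - λI) = λ^2 - 2λ + 17 = 0.
Eigenvalues λ = 1 ± 4i (complex conjugate pair).
For λ=1+4i: an eigenvector is (2,-3) - i(1,-2) = (2 - i, -3 + 2i).
A real fundamental pair from Re and Im of e^((1+4i)t)v: X_1 = e^(t)(cos(4t)·(2,-3) + sin(4t)·(1,-2)), X_2 = e^(t)(sin(4t)·(2,-3) - cos(4t)·(1,-2)).
General solution: C_1X_1 + C_2X_2.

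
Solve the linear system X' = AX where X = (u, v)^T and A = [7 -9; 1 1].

u(t) = -3K_1e^(4t) - 3K_2te^(4t) + 2K_2e^(4t), v(t) = -K_1e^(4t) - K_2te^(4t) + K_2e^(4t)

Coefficient matrix A = [[7, -9], [1, 1]].
Characteristic polynomial det(A - λI) = λ^2 - 8λ + 16 = 0.
Single eigenvalue λ = 4 with algebraic multiplicity 2.
Eigenvector v = (-3,-1); generalized eigenvector w with (A-λI)w=v is (2,1).
General solution: e^(4t)[K_1·v + K_2·(t·v + w)].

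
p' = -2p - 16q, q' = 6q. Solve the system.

Coefficient matrix A = [[-2, -16], [0, 6]].
Characteristic polynomial det(A - λI) = λ^2 - 4λ - 12 = 0.
Eigenvalues λ = -2, 6.
For λ=-2: (A-λI) row 1 is [0, -16], so an eigenvector is (-1, 0).
For λ=6: (A-λI) row 1 is [-8, -16], so an eigenvector is (-2, 1).
General solution: C_1e^(-2t)(-1,0) + C_2e^(6t)(-2,1).

p(t) = -C_1e^(-2t) - 2C_2e^(6t), q(t) = C_2e^(6t)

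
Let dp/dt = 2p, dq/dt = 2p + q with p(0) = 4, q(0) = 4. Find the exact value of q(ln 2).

24

A = [[2,0],[2,1]]; eigenvalues λ = 2, 1.
Eigenvectors: (1,2) for λ=2, (0,-1) for λ=1.
From the initial condition, c_1 = 4, c_2 = 4.
q(ln 2) = (4)(2^2)(2) + (4)(2^1)(-1) = 24.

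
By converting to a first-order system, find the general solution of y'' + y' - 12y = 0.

Let x_1 = y, x_2 = y'. Then x_1' = x_2 and x_2' = 12x_1 - x_2.
A = [[0,1],[12,-1]]; det(A-λI) = λ^2 + λ - 12.
Eigenvalues λ = 3, -4 with eigenvectors (1,3), (1,-4).

y(t) = C_1e^(3t) + C_2e^(-4t)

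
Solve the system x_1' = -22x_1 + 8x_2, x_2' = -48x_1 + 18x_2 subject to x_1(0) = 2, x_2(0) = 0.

Coefficient matrix A = [[-22, 8], [-48, 18]].
Characteristic polynomial det(A - λI) = λ^2 + 4λ - 12 = 0.
Eigenvalues λ = 2, -6.
For λ=2: (A-λI) row 1 is [-24, 8], so an eigenvector is (-1, -3).
For λ=-6: (A-λI) row 1 is [-16, 8], so an eigenvector is (-1, -2).
General solution: c_1e^(2t)(-1,-3) + c_2e^(-6t)(-1,-2).
Applying x_1(0)=2, x_2(0)=0 gives c_1=4, c_2=-6.

x_1(t) = -4e^(2t) + 6e^(-6t), x_2(t) = -12e^(2t) + 12e^(-6t)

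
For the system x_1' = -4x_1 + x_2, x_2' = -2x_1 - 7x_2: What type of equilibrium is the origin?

A = [[-4,1],[-2,-7]]; det(A-λI) = λ^2 + 11λ + 30.
λ = -6, -5: both negative.

stable node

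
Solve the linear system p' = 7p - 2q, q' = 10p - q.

Coefficient matrix A = [[7, -2], [10, -1]].
Characteristic polynomial det(A - λI) = λ^2 - 6λ + 13 = 0.
Eigenvalues λ = 3 ± 2i (complex conjugate pair).
For λ=3+2i: an eigenvector is (0,-1) - i(1,2) = (0 - i, -1 - 2i).
A real fundamental pair from Re and Im of e^((3+2i)t)v: X_1 = e^(3t)(cos(2t)·(0,-1) + sin(2t)·(1,2)), X_2 = e^(3t)(sin(2t)·(0,-1) - cos(2t)·(1,2)).
General solution: C_1X_1 + C_2X_2.

p(t) = C_1e^(3t)sin(2t) - C_2e^(3t)cos(2t), q(t) = 2C_1e^(3t)sin(2t) - C_1e^(3t)cos(2t) - C_2e^(3t)sin(2t) - 2C_2e^(3t)cos(2t)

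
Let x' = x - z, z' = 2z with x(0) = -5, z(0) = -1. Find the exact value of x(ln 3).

A = [[1,-1],[0,2]]; eigenvalues λ = 2, 1.
Eigenvectors: (-1,1) for λ=2, (-1,0) for λ=1.
From the initial condition, c_1 = -1, c_2 = 6.
x(ln 3) = (-1)(3^2)(-1) + (6)(3^1)(-1) = -9.

-9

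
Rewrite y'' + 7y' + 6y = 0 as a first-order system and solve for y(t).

y(t) = K_1e^(-t) + K_2e^(-6t)

Let x_1 = y, x_2 = y'. Then x_1' = x_2 and x_2' = -6x_1 - 7x_2.
A = [[0,1],[-6,-7]]; det(A-λI) = λ^2 + 7λ + 6.
Eigenvalues λ = -1, -6 with eigenvectors (1,-1), (1,-6).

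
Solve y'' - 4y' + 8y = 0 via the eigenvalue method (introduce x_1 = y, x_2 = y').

y(t) = c_1e^(2t)cos(2t) + c_2e^(2t)sin(2t)

Let x_1 = y, x_2 = y'. Then x_1' = x_2 and x_2' = -8x_1 + 4x_2.
A = [[0,1],[-8,4]]; det(A-λI) = λ^2 - 4λ + 8.
Eigenvalues λ = 2 ± 2i.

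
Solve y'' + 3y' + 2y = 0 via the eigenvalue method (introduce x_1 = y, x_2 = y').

Let x_1 = y, x_2 = y'. Then x_1' = x_2 and x_2' = -2x_1 - 3x_2.
A = [[0,1],[-2,-3]]; det(A-λI) = λ^2 + 3λ + 2.
Eigenvalues λ = -1, -2 with eigenvectors (1,-1), (1,-2).

y(t) = K_1e^(-t) + K_2e^(-2t)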